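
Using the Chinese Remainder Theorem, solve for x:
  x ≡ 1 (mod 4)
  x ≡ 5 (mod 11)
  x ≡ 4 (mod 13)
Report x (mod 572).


Moduli 4, 11, 13 are pairwise coprime; by CRT there is a unique solution modulo M = 4 · 11 · 13 = 572.
Solve pairwise, accumulating the modulus:
  Start with x ≡ 1 (mod 4).
  Combine with x ≡ 5 (mod 11): since gcd(4, 11) = 1, we get a unique residue mod 44.
    Write x = 1 + 4·t and substitute into x ≡ 5 (mod 11): 4·t ≡ 5 − 1 = 4 (mod 11).
    The inverse of 4 mod 11 is 3 (since 4·3 = 12 = 1·11 + 1), so t ≡ 3·4 = 12 ≡ 1 (mod 11).
    Then x = 1 + 4·1 = 5, valid modulo lcm(4, 11) = 44: x ≡ 5 (mod 44).
  Combine with x ≡ 4 (mod 13): since gcd(44, 13) = 1, we get a unique residue mod 572.
    Write x = 5 + 44·t and substitute into x ≡ 4 (mod 13): 44·t ≡ 4 − 5 = -1 (mod 13).
    Reduce coefficients mod 13: 5·t ≡ 12 (mod 13).
    The inverse of 5 mod 13 is 8 (since 5·8 = 40 = 3·13 + 1), so t ≡ 8·12 = 96 ≡ 5 (mod 13).
    Then x = 5 + 44·5 = 225, valid modulo lcm(44, 13) = 572: x ≡ 225 (mod 572).
Verify: 225 mod 4 = 1 ✓, 225 mod 11 = 5 ✓, 225 mod 13 = 4 ✓.

x ≡ 225 (mod 572).


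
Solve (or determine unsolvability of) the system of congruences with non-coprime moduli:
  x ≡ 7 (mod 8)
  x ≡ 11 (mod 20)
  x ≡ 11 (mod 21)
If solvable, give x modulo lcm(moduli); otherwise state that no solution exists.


Moduli 8, 20, 21 are not pairwise coprime, so CRT works modulo lcm(m_i) when all pairwise compatibility conditions hold.
Pairwise compatibility: gcd(m_i, m_j) must divide a_i - a_j for every pair.
Merge one congruence at a time:
  Start: x ≡ 7 (mod 8).
  Combine with x ≡ 11 (mod 20): gcd(8, 20) = 4; 11 - 7 = 4, which IS divisible by 4, so compatible.
    Write x = 7 + 8·t and substitute into x ≡ 11 (mod 20): 8·t ≡ 11 − 7 = 4 (mod 20).
    Divide the congruence (and modulus) by g = 4: 2·t ≡ 1 (mod 5).
    The inverse of 2 mod 5 is 3 (since 2·3 = 6 = 1·5 + 1), so t ≡ 3·1 = 3 ≡ 3 (mod 5).
    Then x = 7 + 8·3 = 31, valid modulo lcm(8, 20) = 40: x ≡ 31 (mod 40).
  Combine with x ≡ 11 (mod 21): gcd(40, 21) = 1; 11 - 31 = -20, which IS divisible by 1, so compatible.
    Write x = 31 + 40·t and substitute into x ≡ 11 (mod 21): 40·t ≡ 11 − 31 = -20 (mod 21).
    Reduce coefficients mod 21: 19·t ≡ 1 (mod 21).
    The inverse of 19 mod 21 is 10 (since 19·10 = 190 = 9·21 + 1), so t ≡ 10·1 = 10 ≡ 10 (mod 21).
    Then x = 31 + 40·10 = 431, valid modulo lcm(40, 21) = 840: x ≡ 431 (mod 840).
Verify: 431 mod 8 = 7, 431 mod 20 = 11, 431 mod 21 = 11.

x ≡ 431 (mod 840).


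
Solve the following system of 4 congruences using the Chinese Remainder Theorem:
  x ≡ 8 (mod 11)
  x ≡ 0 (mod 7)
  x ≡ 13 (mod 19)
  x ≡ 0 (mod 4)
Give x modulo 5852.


Product of moduli M = 11 · 7 · 19 · 4 = 5852.
Merge one congruence at a time:
  Start: x ≡ 8 (mod 11).
  Combine with x ≡ 0 (mod 7); new modulus lcm = 77.
    Write x = 8 + 11·t and substitute into x ≡ 0 (mod 7): 11·t ≡ 0 − 8 = -8 (mod 7).
    Reduce coefficients mod 7: 4·t ≡ 6 (mod 7).
    The inverse of 4 mod 7 is 2 (since 4·2 = 8 = 1·7 + 1), so t ≡ 2·6 = 12 ≡ 5 (mod 7).
    Then x = 8 + 11·5 = 63, valid modulo lcm(11, 7) = 77: x ≡ 63 (mod 77).
  Combine with x ≡ 13 (mod 19); new modulus lcm = 1463.
    Write x = 63 + 77·t and substitute into x ≡ 13 (mod 19): 77·t ≡ 13 − 63 = -50 (mod 19).
    Reduce coefficients mod 19: 1·t ≡ 7 (mod 19).
    So t ≡ 7 (mod 19).
    Then x = 63 + 77·7 = 602, valid modulo lcm(77, 19) = 1463: x ≡ 602 (mod 1463).
  Combine with x ≡ 0 (mod 4); new modulus lcm = 5852.
    Write x = 602 + 1463·t and substitute into x ≡ 0 (mod 4): 1463·t ≡ 0 − 602 = -602 (mod 4).
    Reduce coefficients mod 4: 3·t ≡ 2 (mod 4).
    The inverse of 3 mod 4 is 3 (since 3·3 = 9 = 2·4 + 1), so t ≡ 3·2 = 6 ≡ 2 (mod 4).
    Then x = 602 + 1463·2 = 3528, valid modulo lcm(1463, 4) = 5852: x ≡ 3528 (mod 5852).
Verify against each original: 3528 mod 11 = 8, 3528 mod 7 = 0, 3528 mod 19 = 13, 3528 mod 4 = 0.

x ≡ 3528 (mod 5852).


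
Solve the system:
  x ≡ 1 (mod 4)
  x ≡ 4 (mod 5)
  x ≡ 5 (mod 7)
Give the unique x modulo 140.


Moduli 4, 5, 7 are pairwise coprime; by CRT there is a unique solution modulo M = 4 · 5 · 7 = 140.
Solve pairwise, accumulating the modulus:
  Start with x ≡ 1 (mod 4).
  Combine with x ≡ 4 (mod 5): since gcd(4, 5) = 1, we get a unique residue mod 20.
    Write x = 1 + 4·t and substitute into x ≡ 4 (mod 5): 4·t ≡ 4 − 1 = 3 (mod 5).
    The inverse of 4 mod 5 is 4 (since 4·4 = 16 = 3·5 + 1), so t ≡ 4·3 = 12 ≡ 2 (mod 5).
    Then x = 1 + 4·2 = 9, valid modulo lcm(4, 5) = 20: x ≡ 9 (mod 20).
  Combine with x ≡ 5 (mod 7): since gcd(20, 7) = 1, we get a unique residue mod 140.
    Write x = 9 + 20·t and substitute into x ≡ 5 (mod 7): 20·t ≡ 5 − 9 = -4 (mod 7).
    Reduce coefficients mod 7: 6·t ≡ 3 (mod 7).
    The inverse of 6 mod 7 is 6 (since 6·6 = 36 = 5·7 + 1), so t ≡ 6·3 = 18 ≡ 4 (mod 7).
    Then x = 9 + 20·4 = 89, valid modulo lcm(20, 7) = 140: x ≡ 89 (mod 140).
Verify: 89 mod 4 = 1 ✓, 89 mod 5 = 4 ✓, 89 mod 7 = 5 ✓.

x ≡ 89 (mod 140).


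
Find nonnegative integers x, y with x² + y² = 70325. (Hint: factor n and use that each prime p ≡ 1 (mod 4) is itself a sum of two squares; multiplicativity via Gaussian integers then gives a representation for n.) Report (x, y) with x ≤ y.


Step 1: Factor n = 70325 = 5^2 · 29 · 97.
Step 2: Check the mod-4 condition on each prime factor: 5 ≡ 1 (mod 4), exponent 2; 29 ≡ 1 (mod 4), exponent 1; 97 ≡ 1 (mod 4), exponent 1.
All primes ≡ 3 (mod 4) appear to even exponent (or don't appear), so by the two-squares theorem n IS expressible as a sum of two squares.
Step 3: Build a representation. Group n = k² · m with k = 5 and m = 29 · 97 = 2813 (a product of primes ≡ 1 (mod 4)); a representation of m scales to one of n via (k·x)² + (k·y)² = k²(x² + y²). Each prime p ≡ 1 (mod 4) is itself a sum of two squares; find a² by testing p − a² for a perfect square:
  29: 29 − 1² = 28, 29 − 2² = 25 = 5² ⇒ 29 = 2² + 5².
  97: 97 − 1² = 96, 97 − 2² = 93, 97 − 3² = 88, 97 − 4² = 81 = 9² ⇒ 97 = 4² + 9².
  Combine using the Brahmagupta–Fibonacci identity (a² + b²)(c² + d²) = (ac − bd)² + (ad + bc)² = (ac + bd)² + (ad − bc)²:
  29 · 97 = 2813: from (2² + 5²)(4² + 9²), take (2·4 − 5·9, 2·9 + 5·4) = (8 − 45, 18 + 20) = (-37, 38); dropping signs (only squares matter) gives (37, 38); check 37² + 38² = 1369 + 1444 = 2813 ✓.
  Scale by k = 5: (5·37, 5·38) = (185, 190).
Step 4: Order so x ≤ y and verify: 185² + 190² = 34225 + 36100 = 70325 = n. ✓

n = 70325 = 185² + 190² (one valid representation with x ≤ y).


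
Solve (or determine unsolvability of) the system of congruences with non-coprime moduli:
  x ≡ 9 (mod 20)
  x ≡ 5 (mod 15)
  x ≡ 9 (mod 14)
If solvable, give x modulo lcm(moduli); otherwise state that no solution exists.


Moduli 20, 15, 14 are not pairwise coprime, so CRT works modulo lcm(m_i) when all pairwise compatibility conditions hold.
Pairwise compatibility: gcd(m_i, m_j) must divide a_i - a_j for every pair.
Merge one congruence at a time:
  Start: x ≡ 9 (mod 20).
  Combine with x ≡ 5 (mod 15): gcd(20, 15) = 5, and 5 - 9 = -4 is NOT divisible by 5.
    ⇒ system is inconsistent (no integer solution).

No solution (the system is inconsistent).


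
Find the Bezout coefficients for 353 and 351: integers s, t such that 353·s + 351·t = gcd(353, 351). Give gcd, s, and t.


Euclidean algorithm on (353, 351) — divide until remainder is 0:
  353 = 1 · 351 + 2
  351 = 175 · 2 + 1
  2 = 2 · 1 + 0
gcd(353, 351) = 1.
Track Bezout coefficients alongside the remainders: start with r₀ = 353 = a·1 + b·0 (s = 1, t = 0) and r₁ = 351 = a·0 + b·1 (s = 0, t = 1); each new remainder r_{k+1} = r_{k-1} − q_k·r_k inherits s_{k+1} = s_{k-1} − q_k·s_k, t_{k+1} = t_{k-1} − q_k·t_k, so r_k = a·s_k + b·t_k at every step:
  q = 1: r = 2, s = 1 − 1·0 = 1, t = 0 − 1·1 = -1  (check: 353·1 + 351·(-1) = 2)
  q = 175: r = 1, s = 0 − 175·1 = -175, t = 1 − 175·(-1) = 176  (check: 353·(-175) + 351·176 = 1)
The row with r = 1 (the gcd) gives the Bezout coefficients s = -175, t = 176.
Result: 353 · (-175) + 351 · (176) = 1.

gcd(353, 351) = 1; s = -175, t = 176 (check: 353·(-175) + 351·176 = 1).


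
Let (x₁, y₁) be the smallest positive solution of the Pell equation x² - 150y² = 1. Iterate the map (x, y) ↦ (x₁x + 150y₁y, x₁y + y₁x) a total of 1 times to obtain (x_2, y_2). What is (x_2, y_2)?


Step 1: Find the fundamental solution (x₁, y₁) of x² - 150y² = 1.
  Expand √150 as a continued fraction. a₀ = ⌊√150⌋ = 12; iterate m_{k+1} = d_k·a_k − m_k, d_{k+1} = (150 − m_{k+1}²)/d_k, a_{k+1} = ⌊(a₀ + m_{k+1})/d_{k+1}⌋ (starting m₀ = 0, d₀ = 1), with convergents p_k = a_k·p_{k-1} + p_{k-2}, q_k = a_k·q_{k-1} + q_{k-2} (p₋₁ = 1, q₋₁ = 0):
  k = 0: a₀ = 12; p₀/q₀ = 12/1; p₀² − 150·q₀² = 144 − 150 = -6.
  k = 1: m = 12, d = 6, a = ⌊(12 + 12)/6⌋ = 4; p/q = (4·12 + 1)/(4·1 + 0) = 49/4; p² − 150·q² = 2401 − 2400 = 1.
  The first convergent with p² − 150·q² = 1 gives the fundamental solution (x₁, y₁) = (49, 4).
Step 2: Apply the recurrence (x_{n+1}, y_{n+1}) = (x₁x_n + 150y₁y_n, x₁y_n + y₁x_n) repeatedly.
  From (x_1, y_1) = (49, 4): x_2 = 49·49 + 150·4·4 = 4801; y_2 = 49·4 + 4·49 = 392.
Step 3: Verify x_2² - 150·y_2² = 23049601 - 23049600 = 1 (should be 1). ✓

(x_1, y_1) = (49, 4); (x_2, y_2) = (4801, 392).


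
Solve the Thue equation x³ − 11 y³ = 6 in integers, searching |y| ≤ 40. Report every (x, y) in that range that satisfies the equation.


The equation is x³ - 11y³ = 6. For fixed y, x³ = 11·y³ + 6, so a solution requires the RHS to be a perfect cube.
Strategy: iterate y from -40 to 40, compute RHS = 11·y³ + 6, and check whether it is a (positive or negative) perfect cube.
Check small values of y:
  y = 0: RHS = 6 is not a perfect cube.
  y = 1: RHS = 17 is not a perfect cube.
  y = -1: RHS = -5 is not a perfect cube.
  y = 2: RHS = 94 is not a perfect cube.
  y = -2: RHS = -82 is not a perfect cube.
  y = 3: RHS = 303 is not a perfect cube.
  y = -3: RHS = -291 is not a perfect cube.
Continuing the search up to |y| = 40 finds no solutions either.
No (x, y) in the scanned range satisfies the equation.

No integer solutions with |y| ≤ 40.


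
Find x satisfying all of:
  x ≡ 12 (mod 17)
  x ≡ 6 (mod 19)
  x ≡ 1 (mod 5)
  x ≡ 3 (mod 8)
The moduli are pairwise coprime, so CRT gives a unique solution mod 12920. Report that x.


Product of moduli M = 17 · 19 · 5 · 8 = 12920.
Merge one congruence at a time:
  Start: x ≡ 12 (mod 17).
  Combine with x ≡ 6 (mod 19); new modulus lcm = 323.
    Write x = 12 + 17·t and substitute into x ≡ 6 (mod 19): 17·t ≡ 6 − 12 = -6 (mod 19).
    Reduce coefficients mod 19: 17·t ≡ 13 (mod 19).
    The inverse of 17 mod 19 is 9 (since 17·9 = 153 = 8·19 + 1), so t ≡ 9·13 = 117 ≡ 3 (mod 19).
    Then x = 12 + 17·3 = 63, valid modulo lcm(17, 19) = 323: x ≡ 63 (mod 323).
  Combine with x ≡ 1 (mod 5); new modulus lcm = 1615.
    Write x = 63 + 323·t and substitute into x ≡ 1 (mod 5): 323·t ≡ 1 − 63 = -62 (mod 5).
    Reduce coefficients mod 5: 3·t ≡ 3 (mod 5).
    The inverse of 3 mod 5 is 2 (since 3·2 = 6 = 1·5 + 1), so t ≡ 2·3 = 6 ≡ 1 (mod 5).
    Then x = 63 + 323·1 = 386, valid modulo lcm(323, 5) = 1615: x ≡ 386 (mod 1615).
  Combine with x ≡ 3 (mod 8); new modulus lcm = 12920.
    Write x = 386 + 1615·t and substitute into x ≡ 3 (mod 8): 1615·t ≡ 3 − 386 = -383 (mod 8).
    Reduce coefficients mod 8: 7·t ≡ 1 (mod 8).
    The inverse of 7 mod 8 is 7 (since 7·7 = 49 = 6·8 + 1), so t ≡ 7·1 = 7 ≡ 7 (mod 8).
    Then x = 386 + 1615·7 = 11691, valid modulo lcm(1615, 8) = 12920: x ≡ 11691 (mod 12920).
Verify against each original: 11691 mod 17 = 12, 11691 mod 19 = 6, 11691 mod 5 = 1, 11691 mod 8 = 3.

x ≡ 11691 (mod 12920).


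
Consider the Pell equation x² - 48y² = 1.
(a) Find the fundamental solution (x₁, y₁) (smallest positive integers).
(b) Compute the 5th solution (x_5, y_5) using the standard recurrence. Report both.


Step 1: Find the fundamental solution (x₁, y₁) of x² - 48y² = 1.
  Expand √48 as a continued fraction. a₀ = ⌊√48⌋ = 6; iterate m_{k+1} = d_k·a_k − m_k, d_{k+1} = (48 − m_{k+1}²)/d_k, a_{k+1} = ⌊(a₀ + m_{k+1})/d_{k+1}⌋ (starting m₀ = 0, d₀ = 1), with convergents p_k = a_k·p_{k-1} + p_{k-2}, q_k = a_k·q_{k-1} + q_{k-2} (p₋₁ = 1, q₋₁ = 0):
  k = 0: a₀ = 6; p₀/q₀ = 6/1; p₀² − 48·q₀² = 36 − 48 = -12.
  k = 1: m = 6, d = 12, a = ⌊(6 + 6)/12⌋ = 1; p/q = (1·6 + 1)/(1·1 + 0) = 7/1; p² − 48·q² = 49 − 48 = 1.
  The first convergent with p² − 48·q² = 1 gives the fundamental solution (x₁, y₁) = (7, 1).
Step 2: Apply the recurrence (x_{n+1}, y_{n+1}) = (x₁x_n + 48y₁y_n, x₁y_n + y₁x_n) repeatedly.
  From (x_1, y_1) = (7, 1): x_2 = 7·7 + 48·1·1 = 97; y_2 = 7·1 + 1·7 = 14.
  From (x_2, y_2) = (97, 14): x_3 = 7·97 + 48·1·14 = 1351; y_3 = 7·14 + 1·97 = 195.
  From (x_3, y_3) = (1351, 195): x_4 = 7·1351 + 48·1·195 = 18817; y_4 = 7·195 + 1·1351 = 2716.
  From (x_4, y_4) = (18817, 2716): x_5 = 7·18817 + 48·1·2716 = 262087; y_5 = 7·2716 + 1·18817 = 37829.
Step 3: Verify x_5² - 48·y_5² = 68689595569 - 68689595568 = 1 (should be 1). ✓

(x_1, y_1) = (7, 1); (x_5, y_5) = (262087, 37829).


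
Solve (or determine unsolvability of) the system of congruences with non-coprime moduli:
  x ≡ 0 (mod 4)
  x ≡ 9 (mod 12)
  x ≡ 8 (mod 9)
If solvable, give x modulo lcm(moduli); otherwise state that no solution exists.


Moduli 4, 12, 9 are not pairwise coprime, so CRT works modulo lcm(m_i) when all pairwise compatibility conditions hold.
Pairwise compatibility: gcd(m_i, m_j) must divide a_i - a_j for every pair.
Merge one congruence at a time:
  Start: x ≡ 0 (mod 4).
  Combine with x ≡ 9 (mod 12): gcd(4, 12) = 4, and 9 - 0 = 9 is NOT divisible by 4.
    ⇒ system is inconsistent (no integer solution).

No solution (the system is inconsistent).


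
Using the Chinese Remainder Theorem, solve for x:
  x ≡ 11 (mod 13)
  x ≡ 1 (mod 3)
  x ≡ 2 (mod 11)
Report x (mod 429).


Moduli 13, 3, 11 are pairwise coprime; by CRT there is a unique solution modulo M = 13 · 3 · 11 = 429.
Solve pairwise, accumulating the modulus:
  Start with x ≡ 11 (mod 13).
  Combine with x ≡ 1 (mod 3): since gcd(13, 3) = 1, we get a unique residue mod 39.
    Write x = 11 + 13·t and substitute into x ≡ 1 (mod 3): 13·t ≡ 1 − 11 = -10 (mod 3).
    Reduce coefficients mod 3: 1·t ≡ 2 (mod 3).
    So t ≡ 2 (mod 3).
    Then x = 11 + 13·2 = 37, valid modulo lcm(13, 3) = 39: x ≡ 37 (mod 39).
  Combine with x ≡ 2 (mod 11): since gcd(39, 11) = 1, we get a unique residue mod 429.
    Write x = 37 + 39·t and substitute into x ≡ 2 (mod 11): 39·t ≡ 2 − 37 = -35 (mod 11).
    Reduce coefficients mod 11: 6·t ≡ 9 (mod 11).
    The inverse of 6 mod 11 is 2 (since 6·2 = 12 = 1·11 + 1), so t ≡ 2·9 = 18 ≡ 7 (mod 11).
    Then x = 37 + 39·7 = 310, valid modulo lcm(39, 11) = 429: x ≡ 310 (mod 429).
Verify: 310 mod 13 = 11 ✓, 310 mod 3 = 1 ✓, 310 mod 11 = 2 ✓.

x ≡ 310 (mod 429).


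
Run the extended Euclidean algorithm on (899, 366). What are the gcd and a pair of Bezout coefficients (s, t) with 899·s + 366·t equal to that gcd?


Euclidean algorithm on (899, 366) — divide until remainder is 0:
  899 = 2 · 366 + 167
  366 = 2 · 167 + 32
  167 = 5 · 32 + 7
  32 = 4 · 7 + 4
  7 = 1 · 4 + 3
  4 = 1 · 3 + 1
  3 = 3 · 1 + 0
gcd(899, 366) = 1.
Track Bezout coefficients alongside the remainders: start with r₀ = 899 = a·1 + b·0 (s = 1, t = 0) and r₁ = 366 = a·0 + b·1 (s = 0, t = 1); each new remainder r_{k+1} = r_{k-1} − q_k·r_k inherits s_{k+1} = s_{k-1} − q_k·s_k, t_{k+1} = t_{k-1} − q_k·t_k, so r_k = a·s_k + b·t_k at every step:
  q = 2: r = 167, s = 1 − 2·0 = 1, t = 0 − 2·1 = -2  (check: 899·1 + 366·(-2) = 167)
  q = 2: r = 32, s = 0 − 2·1 = -2, t = 1 − 2·(-2) = 5  (check: 899·(-2) + 366·5 = 32)
  q = 5: r = 7, s = 1 − 5·(-2) = 11, t = -2 − 5·5 = -27  (check: 899·11 + 366·(-27) = 7)
  q = 4: r = 4, s = -2 − 4·11 = -46, t = 5 − 4·(-27) = 113  (check: 899·(-46) + 366·113 = 4)
  q = 1: r = 3, s = 11 − 1·(-46) = 57, t = -27 − 1·113 = -140  (check: 899·57 + 366·(-140) = 3)
  q = 1: r = 1, s = -46 − 1·57 = -103, t = 113 − 1·(-140) = 253  (check: 899·(-103) + 366·253 = 1)
The row with r = 1 (the gcd) gives the Bezout coefficients s = -103, t = 253.
Result: 899 · (-103) + 366 · (253) = 1.

gcd(899, 366) = 1; s = -103, t = 253 (check: 899·(-103) + 366·253 = 1).


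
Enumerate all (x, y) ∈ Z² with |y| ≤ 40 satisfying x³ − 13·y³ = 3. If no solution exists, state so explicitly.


The equation is x³ - 13y³ = 3. For fixed y, x³ = 13·y³ + 3, so a solution requires the RHS to be a perfect cube.
Strategy: iterate y from -40 to 40, compute RHS = 13·y³ + 3, and check whether it is a (positive or negative) perfect cube.
Check small values of y:
  y = 0: RHS = 3 is not a perfect cube.
  y = 1: RHS = 16 is not a perfect cube.
  y = -1: RHS = -10 is not a perfect cube.
  y = 2: RHS = 107 is not a perfect cube.
  y = -2: RHS = -101 is not a perfect cube.
  y = 3: RHS = 354 is not a perfect cube.
  y = -3: RHS = -348 is not a perfect cube.
Continuing the search up to |y| = 40 finds no solutions either.
No (x, y) in the scanned range satisfies the equation.

No integer solutions with |y| ≤ 40.


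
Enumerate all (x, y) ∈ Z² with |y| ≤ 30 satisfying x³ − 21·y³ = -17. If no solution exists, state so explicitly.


The equation is x³ - 21y³ = -17. For fixed y, x³ = 21·y³ − 17, so a solution requires the RHS to be a perfect cube.
Strategy: iterate y from -30 to 30, compute RHS = 21·y³ − 17, and check whether it is a (positive or negative) perfect cube.
Check small values of y:
  y = 0: RHS = -17 is not a perfect cube.
  y = 1: RHS = 4 is not a perfect cube.
  y = -1: RHS = -38 is not a perfect cube.
  y = 2: RHS = 151 is not a perfect cube.
  y = -2: RHS = -185 is not a perfect cube.
  y = 3: RHS = 550 is not a perfect cube.
  y = -3: RHS = -584 is not a perfect cube.
Continuing the search up to |y| = 30 finds no solutions either.
No (x, y) in the scanned range satisfies the equation.

No integer solutions with |y| ≤ 30.


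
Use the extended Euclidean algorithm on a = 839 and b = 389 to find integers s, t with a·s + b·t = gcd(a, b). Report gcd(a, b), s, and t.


Euclidean algorithm on (839, 389) — divide until remainder is 0:
  839 = 2 · 389 + 61
  389 = 6 · 61 + 23
  61 = 2 · 23 + 15
  23 = 1 · 15 + 8
  15 = 1 · 8 + 7
  8 = 1 · 7 + 1
  7 = 7 · 1 + 0
gcd(839, 389) = 1.
Track Bezout coefficients alongside the remainders: start with r₀ = 839 = a·1 + b·0 (s = 1, t = 0) and r₁ = 389 = a·0 + b·1 (s = 0, t = 1); each new remainder r_{k+1} = r_{k-1} − q_k·r_k inherits s_{k+1} = s_{k-1} − q_k·s_k, t_{k+1} = t_{k-1} − q_k·t_k, so r_k = a·s_k + b·t_k at every step:
  q = 2: r = 61, s = 1 − 2·0 = 1, t = 0 − 2·1 = -2  (check: 839·1 + 389·(-2) = 61)
  q = 6: r = 23, s = 0 − 6·1 = -6, t = 1 − 6·(-2) = 13  (check: 839·(-6) + 389·13 = 23)
  q = 2: r = 15, s = 1 − 2·(-6) = 13, t = -2 − 2·13 = -28  (check: 839·13 + 389·(-28) = 15)
  q = 1: r = 8, s = -6 − 1·13 = -19, t = 13 − 1·(-28) = 41  (check: 839·(-19) + 389·41 = 8)
  q = 1: r = 7, s = 13 − 1·(-19) = 32, t = -28 − 1·41 = -69  (check: 839·32 + 389·(-69) = 7)
  q = 1: r = 1, s = -19 − 1·32 = -51, t = 41 − 1·(-69) = 110  (check: 839·(-51) + 389·110 = 1)
The row with r = 1 (the gcd) gives the Bezout coefficients s = -51, t = 110.
Result: 839 · (-51) + 389 · (110) = 1.

gcd(839, 389) = 1; s = -51, t = 110 (check: 839·(-51) + 389·110 = 1).


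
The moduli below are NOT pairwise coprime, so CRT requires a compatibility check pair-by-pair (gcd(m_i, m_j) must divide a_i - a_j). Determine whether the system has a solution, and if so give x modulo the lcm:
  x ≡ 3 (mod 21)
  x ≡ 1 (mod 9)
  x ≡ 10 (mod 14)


Moduli 21, 9, 14 are not pairwise coprime, so CRT works modulo lcm(m_i) when all pairwise compatibility conditions hold.
Pairwise compatibility: gcd(m_i, m_j) must divide a_i - a_j for every pair.
Merge one congruence at a time:
  Start: x ≡ 3 (mod 21).
  Combine with x ≡ 1 (mod 9): gcd(21, 9) = 3, and 1 - 3 = -2 is NOT divisible by 3.
    ⇒ system is inconsistent (no integer solution).

No solution (the system is inconsistent).


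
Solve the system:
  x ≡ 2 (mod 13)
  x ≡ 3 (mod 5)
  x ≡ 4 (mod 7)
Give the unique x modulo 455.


Moduli 13, 5, 7 are pairwise coprime; by CRT there is a unique solution modulo M = 13 · 5 · 7 = 455.
Solve pairwise, accumulating the modulus:
  Start with x ≡ 2 (mod 13).
  Combine with x ≡ 3 (mod 5): since gcd(13, 5) = 1, we get a unique residue mod 65.
    Write x = 2 + 13·t and substitute into x ≡ 3 (mod 5): 13·t ≡ 3 − 2 = 1 (mod 5).
    Reduce coefficients mod 5: 3·t ≡ 1 (mod 5).
    The inverse of 3 mod 5 is 2 (since 3·2 = 6 = 1·5 + 1), so t ≡ 2·1 = 2 ≡ 2 (mod 5).
    Then x = 2 + 13·2 = 28, valid modulo lcm(13, 5) = 65: x ≡ 28 (mod 65).
  Combine with x ≡ 4 (mod 7): since gcd(65, 7) = 1, we get a unique residue mod 455.
    Write x = 28 + 65·t and substitute into x ≡ 4 (mod 7): 65·t ≡ 4 − 28 = -24 (mod 7).
    Reduce coefficients mod 7: 2·t ≡ 4 (mod 7).
    The inverse of 2 mod 7 is 4 (since 2·4 = 8 = 1·7 + 1), so t ≡ 4·4 = 16 ≡ 2 (mod 7).
    Then x = 28 + 65·2 = 158, valid modulo lcm(65, 7) = 455: x ≡ 158 (mod 455).
Verify: 158 mod 13 = 2 ✓, 158 mod 5 = 3 ✓, 158 mod 7 = 4 ✓.

x ≡ 158 (mod 455).


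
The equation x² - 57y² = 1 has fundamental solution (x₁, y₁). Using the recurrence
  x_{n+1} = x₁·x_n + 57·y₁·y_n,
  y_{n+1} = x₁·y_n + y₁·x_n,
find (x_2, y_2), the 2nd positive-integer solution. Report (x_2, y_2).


Step 1: Find the fundamental solution (x₁, y₁) of x² - 57y² = 1.
  Expand √57 as a continued fraction. a₀ = ⌊√57⌋ = 7; iterate m_{k+1} = d_k·a_k − m_k, d_{k+1} = (57 − m_{k+1}²)/d_k, a_{k+1} = ⌊(a₀ + m_{k+1})/d_{k+1}⌋ (starting m₀ = 0, d₀ = 1), with convergents p_k = a_k·p_{k-1} + p_{k-2}, q_k = a_k·q_{k-1} + q_{k-2} (p₋₁ = 1, q₋₁ = 0):
  k = 0: a₀ = 7; p₀/q₀ = 7/1; p₀² − 57·q₀² = 49 − 57 = -8.
  k = 1: m = 7, d = 8, a = ⌊(7 + 7)/8⌋ = 1; p/q = (1·7 + 1)/(1·1 + 0) = 8/1; p² − 57·q² = 64 − 57 = 7.
  k = 2: m = 1, d = 7, a = ⌊(7 + 1)/7⌋ = 1; p/q = (1·8 + 7)/(1·1 + 1) = 15/2; p² − 57·q² = 225 − 228 = -3.
  k = 3: m = 6, d = 3, a = ⌊(7 + 6)/3⌋ = 4; p/q = (4·15 + 8)/(4·2 + 1) = 68/9; p² − 57·q² = 4624 − 4617 = 7.
  k = 4: m = 6, d = 7, a = ⌊(7 + 6)/7⌋ = 1; p/q = (1·68 + 15)/(1·9 + 2) = 83/11; p² − 57·q² = 6889 − 6897 = -8.
  k = 5: m = 1, d = 8, a = ⌊(7 + 1)/8⌋ = 1; p/q = (1·83 + 68)/(1·11 + 9) = 151/20; p² − 57·q² = 22801 − 22800 = 1.
  The first convergent with p² − 57·q² = 1 gives the fundamental solution (x₁, y₁) = (151, 20).
Step 2: Apply the recurrence (x_{n+1}, y_{n+1}) = (x₁x_n + 57y₁y_n, x₁y_n + y₁x_n) repeatedly.
  From (x_1, y_1) = (151, 20): x_2 = 151·151 + 57·20·20 = 45601; y_2 = 151·20 + 20·151 = 6040.
Step 3: Verify x_2² - 57·y_2² = 2079451201 - 2079451200 = 1 (should be 1). ✓

(x_1, y_1) = (151, 20); (x_2, y_2) = (45601, 6040).


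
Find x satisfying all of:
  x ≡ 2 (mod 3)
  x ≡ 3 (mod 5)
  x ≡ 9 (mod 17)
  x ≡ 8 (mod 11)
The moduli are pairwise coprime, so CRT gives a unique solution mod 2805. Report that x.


Product of moduli M = 3 · 5 · 17 · 11 = 2805.
Merge one congruence at a time:
  Start: x ≡ 2 (mod 3).
  Combine with x ≡ 3 (mod 5); new modulus lcm = 15.
    Write x = 2 + 3·t and substitute into x ≡ 3 (mod 5): 3·t ≡ 3 − 2 = 1 (mod 5).
    The inverse of 3 mod 5 is 2 (since 3·2 = 6 = 1·5 + 1), so t ≡ 2·1 = 2 ≡ 2 (mod 5).
    Then x = 2 + 3·2 = 8, valid modulo lcm(3, 5) = 15: x ≡ 8 (mod 15).
  Combine with x ≡ 9 (mod 17); new modulus lcm = 255.
    Write x = 8 + 15·t and substitute into x ≡ 9 (mod 17): 15·t ≡ 9 − 8 = 1 (mod 17).
    The inverse of 15 mod 17 is 8 (since 15·8 = 120 = 7·17 + 1), so t ≡ 8·1 = 8 ≡ 8 (mod 17).
    Then x = 8 + 15·8 = 128, valid modulo lcm(15, 17) = 255: x ≡ 128 (mod 255).
  Combine with x ≡ 8 (mod 11); new modulus lcm = 2805.
    Write x = 128 + 255·t and substitute into x ≡ 8 (mod 11): 255·t ≡ 8 − 128 = -120 (mod 11).
    Reduce coefficients mod 11: 2·t ≡ 1 (mod 11).
    The inverse of 2 mod 11 is 6 (since 2·6 = 12 = 1·11 + 1), so t ≡ 6·1 = 6 ≡ 6 (mod 11).
    Then x = 128 + 255·6 = 1658, valid modulo lcm(255, 11) = 2805: x ≡ 1658 (mod 2805).
Verify against each original: 1658 mod 3 = 2, 1658 mod 5 = 3, 1658 mod 17 = 9, 1658 mod 11 = 8.

x ≡ 1658 (mod 2805).


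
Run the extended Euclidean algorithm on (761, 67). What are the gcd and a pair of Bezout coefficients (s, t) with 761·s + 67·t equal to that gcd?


Euclidean algorithm on (761, 67) — divide until remainder is 0:
  761 = 11 · 67 + 24
  67 = 2 · 24 + 19
  24 = 1 · 19 + 5
  19 = 3 · 5 + 4
  5 = 1 · 4 + 1
  4 = 4 · 1 + 0
gcd(761, 67) = 1.
Track Bezout coefficients alongside the remainders: start with r₀ = 761 = a·1 + b·0 (s = 1, t = 0) and r₁ = 67 = a·0 + b·1 (s = 0, t = 1); each new remainder r_{k+1} = r_{k-1} − q_k·r_k inherits s_{k+1} = s_{k-1} − q_k·s_k, t_{k+1} = t_{k-1} − q_k·t_k, so r_k = a·s_k + b·t_k at every step:
  q = 11: r = 24, s = 1 − 11·0 = 1, t = 0 − 11·1 = -11  (check: 761·1 + 67·(-11) = 24)
  q = 2: r = 19, s = 0 − 2·1 = -2, t = 1 − 2·(-11) = 23  (check: 761·(-2) + 67·23 = 19)
  q = 1: r = 5, s = 1 − 1·(-2) = 3, t = -11 − 1·23 = -34  (check: 761·3 + 67·(-34) = 5)
  q = 3: r = 4, s = -2 − 3·3 = -11, t = 23 − 3·(-34) = 125  (check: 761·(-11) + 67·125 = 4)
  q = 1: r = 1, s = 3 − 1·(-11) = 14, t = -34 − 1·125 = -159  (check: 761·14 + 67·(-159) = 1)
The row with r = 1 (the gcd) gives the Bezout coefficients s = 14, t = -159.
Result: 761 · (14) + 67 · (-159) = 1.

gcd(761, 67) = 1; s = 14, t = -159 (check: 761·14 + 67·(-159) = 1).


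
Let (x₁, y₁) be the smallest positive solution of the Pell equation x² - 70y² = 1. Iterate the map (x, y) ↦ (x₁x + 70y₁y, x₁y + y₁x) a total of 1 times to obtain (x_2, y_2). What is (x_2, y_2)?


Step 1: Find the fundamental solution (x₁, y₁) of x² - 70y² = 1.
  Expand √70 as a continued fraction. a₀ = ⌊√70⌋ = 8; iterate m_{k+1} = d_k·a_k − m_k, d_{k+1} = (70 − m_{k+1}²)/d_k, a_{k+1} = ⌊(a₀ + m_{k+1})/d_{k+1}⌋ (starting m₀ = 0, d₀ = 1), with convergents p_k = a_k·p_{k-1} + p_{k-2}, q_k = a_k·q_{k-1} + q_{k-2} (p₋₁ = 1, q₋₁ = 0):
  k = 0: a₀ = 8; p₀/q₀ = 8/1; p₀² − 70·q₀² = 64 − 70 = -6.
  k = 1: m = 8, d = 6, a = ⌊(8 + 8)/6⌋ = 2; p/q = (2·8 + 1)/(2·1 + 0) = 17/2; p² − 70·q² = 289 − 280 = 9.
  k = 2: m = 4, d = 9, a = ⌊(8 + 4)/9⌋ = 1; p/q = (1·17 + 8)/(1·2 + 1) = 25/3; p² − 70·q² = 625 − 630 = -5.
  k = 3: m = 5, d = 5, a = ⌊(8 + 5)/5⌋ = 2; p/q = (2·25 + 17)/(2·3 + 2) = 67/8; p² − 70·q² = 4489 − 4480 = 9.
  k = 4: m = 5, d = 9, a = ⌊(8 + 5)/9⌋ = 1; p/q = (1·67 + 25)/(1·8 + 3) = 92/11; p² − 70·q² = 8464 − 8470 = -6.
  k = 5: m = 4, d = 6, a = ⌊(8 + 4)/6⌋ = 2; p/q = (2·92 + 67)/(2·11 + 8) = 251/30; p² − 70·q² = 63001 − 63000 = 1.
  The first convergent with p² − 70·q² = 1 gives the fundamental solution (x₁, y₁) = (251, 30).
Step 2: Apply the recurrence (x_{n+1}, y_{n+1}) = (x₁x_n + 70y₁y_n, x₁y_n + y₁x_n) repeatedly.
  From (x_1, y_1) = (251, 30): x_2 = 251·251 + 70·30·30 = 126001; y_2 = 251·30 + 30·251 = 15060.
Step 3: Verify x_2² - 70·y_2² = 15876252001 - 15876252000 = 1 (should be 1). ✓

(x_1, y_1) = (251, 30); (x_2, y_2) = (126001, 15060).


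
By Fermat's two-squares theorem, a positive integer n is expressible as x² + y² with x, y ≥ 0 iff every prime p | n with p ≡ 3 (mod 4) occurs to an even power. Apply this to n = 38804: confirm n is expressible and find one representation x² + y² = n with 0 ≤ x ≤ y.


Step 1: Factor n = 38804 = 2^2 · 89 · 109.
Step 2: Check the mod-4 condition on each prime factor: 2 = 2 (special); 89 ≡ 1 (mod 4), exponent 1; 109 ≡ 1 (mod 4), exponent 1.
All primes ≡ 3 (mod 4) appear to even exponent (or don't appear), so by the two-squares theorem n IS expressible as a sum of two squares.
Step 3: Build a representation. Group n = k² · m with k = 2 and m = 89 · 109 = 9701 (a product of primes ≡ 1 (mod 4)); a representation of m scales to one of n via (k·x)² + (k·y)² = k²(x² + y²). Each prime p ≡ 1 (mod 4) is itself a sum of two squares; find a² by testing p − a² for a perfect square:
  89: 89 − 1² = 88, 89 − 2² = 85, 89 − 3² = 80, 89 − 4² = 73, 89 − 5² = 64 = 8² ⇒ 89 = 5² + 8².
  109: 109 − 1² = 108, 109 − 2² = 105, 109 − 3² = 100 = 10² ⇒ 109 = 3² + 10².
  Combine using the Brahmagupta–Fibonacci identity (a² + b²)(c² + d²) = (ac − bd)² + (ad + bc)² = (ac + bd)² + (ad − bc)²:
  89 · 109 = 9701: from (5² + 8²)(3² + 10²), take (5·3 − 8·10, 5·10 + 8·3) = (15 − 80, 50 + 24) = (-65, 74); dropping signs (only squares matter) gives (65, 74); check 65² + 74² = 4225 + 5476 = 9701 ✓.
  Scale by k = 2: (2·65, 2·74) = (130, 148).
Step 4: Order so x ≤ y and verify: 130² + 148² = 16900 + 21904 = 38804 = n. ✓

n = 38804 = 130² + 148² (one valid representation with x ≤ y).


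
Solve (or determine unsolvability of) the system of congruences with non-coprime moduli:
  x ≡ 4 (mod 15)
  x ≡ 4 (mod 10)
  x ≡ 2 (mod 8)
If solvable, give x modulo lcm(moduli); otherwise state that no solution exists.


Moduli 15, 10, 8 are not pairwise coprime, so CRT works modulo lcm(m_i) when all pairwise compatibility conditions hold.
Pairwise compatibility: gcd(m_i, m_j) must divide a_i - a_j for every pair.
Merge one congruence at a time:
  Start: x ≡ 4 (mod 15).
  Combine with x ≡ 4 (mod 10): gcd(15, 10) = 5; 4 - 4 = 0, which IS divisible by 5, so compatible.
    Write x = 4 + 15·t and substitute into x ≡ 4 (mod 10): 15·t ≡ 4 − 4 = 0 (mod 10).
    Divide the congruence (and modulus) by g = 5: 3·t ≡ 0 (mod 2).
    Reduce coefficients mod 2: 1·t ≡ 0 (mod 2).
    So t ≡ 0 (mod 2).
    Then x = 4 + 15·0 = 4, valid modulo lcm(15, 10) = 30: x ≡ 4 (mod 30).
  Combine with x ≡ 2 (mod 8): gcd(30, 8) = 2; 2 - 4 = -2, which IS divisible by 2, so compatible.
    Write x = 4 + 30·t and substitute into x ≡ 2 (mod 8): 30·t ≡ 2 − 4 = -2 (mod 8).
    Divide the congruence (and modulus) by g = 2: 15·t ≡ -1 (mod 4).
    Reduce coefficients mod 4: 3·t ≡ 3 (mod 4).
    The inverse of 3 mod 4 is 3 (since 3·3 = 9 = 2·4 + 1), so t ≡ 3·3 = 9 ≡ 1 (mod 4).
    Then x = 4 + 30·1 = 34, valid modulo lcm(30, 8) = 120: x ≡ 34 (mod 120).
Verify: 34 mod 15 = 4, 34 mod 10 = 4, 34 mod 8 = 2.

x ≡ 34 (mod 120).


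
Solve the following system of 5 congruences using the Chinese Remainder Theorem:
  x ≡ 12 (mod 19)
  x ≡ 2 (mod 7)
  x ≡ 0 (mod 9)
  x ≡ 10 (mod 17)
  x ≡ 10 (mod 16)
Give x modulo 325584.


Product of moduli M = 19 · 7 · 9 · 17 · 16 = 325584.
Merge one congruence at a time:
  Start: x ≡ 12 (mod 19).
  Combine with x ≡ 2 (mod 7); new modulus lcm = 133.
    Write x = 12 + 19·t and substitute into x ≡ 2 (mod 7): 19·t ≡ 2 − 12 = -10 (mod 7).
    Reduce coefficients mod 7: 5·t ≡ 4 (mod 7).
    The inverse of 5 mod 7 is 3 (since 5·3 = 15 = 2·7 + 1), so t ≡ 3·4 = 12 ≡ 5 (mod 7).
    Then x = 12 + 19·5 = 107, valid modulo lcm(19, 7) = 133: x ≡ 107 (mod 133).
  Combine with x ≡ 0 (mod 9); new modulus lcm = 1197.
    Write x = 107 + 133·t and substitute into x ≡ 0 (mod 9): 133·t ≡ 0 − 107 = -107 (mod 9).
    Reduce coefficients mod 9: 7·t ≡ 1 (mod 9).
    The inverse of 7 mod 9 is 4 (since 7·4 = 28 = 3·9 + 1), so t ≡ 4·1 = 4 ≡ 4 (mod 9).
    Then x = 107 + 133·4 = 639, valid modulo lcm(133, 9) = 1197: x ≡ 639 (mod 1197).
  Combine with x ≡ 10 (mod 17); new modulus lcm = 20349.
    Write x = 639 + 1197·t and substitute into x ≡ 10 (mod 17): 1197·t ≡ 10 − 639 = -629 (mod 17).
    Reduce coefficients mod 17: 7·t ≡ 0 (mod 17).
    The inverse of 7 mod 17 is 5 (since 7·5 = 35 = 2·17 + 1), so t ≡ 5·0 = 0 ≡ 0 (mod 17).
    Then x = 639 + 1197·0 = 639, valid modulo lcm(1197, 17) = 20349: x ≡ 639 (mod 20349).
  Combine with x ≡ 10 (mod 16); new modulus lcm = 325584.
    Write x = 639 + 20349·t and substitute into x ≡ 10 (mod 16): 20349·t ≡ 10 − 639 = -629 (mod 16).
    Reduce coefficients mod 16: 13·t ≡ 11 (mod 16).
    The inverse of 13 mod 16 is 5 (since 13·5 = 65 = 4·16 + 1), so t ≡ 5·11 = 55 ≡ 7 (mod 16).
    Then x = 639 + 20349·7 = 143082, valid modulo lcm(20349, 16) = 325584: x ≡ 143082 (mod 325584).
Verify against each original: 143082 mod 19 = 12, 143082 mod 7 = 2, 143082 mod 9 = 0, 143082 mod 17 = 10, 143082 mod 16 = 10.

x ≡ 143082 (mod 325584).


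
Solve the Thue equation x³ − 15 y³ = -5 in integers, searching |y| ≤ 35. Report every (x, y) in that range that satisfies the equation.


The equation is x³ - 15y³ = -5. For fixed y, x³ = 15·y³ − 5, so a solution requires the RHS to be a perfect cube.
Strategy: iterate y from -35 to 35, compute RHS = 15·y³ − 5, and check whether it is a (positive or negative) perfect cube.
Check small values of y:
  y = 0: RHS = -5 is not a perfect cube.
  y = 1: RHS = 10 is not a perfect cube.
  y = -1: RHS = -20 is not a perfect cube.
  y = 2: RHS = 115 is not a perfect cube.
  y = -2: RHS = -125 = (-5)³ ⇒ x = -5 works.
  y = 3: RHS = 400 is not a perfect cube.
  y = -3: RHS = -410 is not a perfect cube.
Continuing the search up to |y| = 35 finds no further solutions beyond those listed.
Collected solutions: (-5, -2).

Solutions (with |y| ≤ 35): (-5, -2).


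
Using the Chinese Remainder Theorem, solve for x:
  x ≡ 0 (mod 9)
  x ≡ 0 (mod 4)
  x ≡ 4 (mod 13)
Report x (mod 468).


Moduli 9, 4, 13 are pairwise coprime; by CRT there is a unique solution modulo M = 9 · 4 · 13 = 468.
Solve pairwise, accumulating the modulus:
  Start with x ≡ 0 (mod 9).
  Combine with x ≡ 0 (mod 4): since gcd(9, 4) = 1, we get a unique residue mod 36.
    Write x = 0 + 9·t and substitute into x ≡ 0 (mod 4): 9·t ≡ 0 − 0 = 0 (mod 4).
    Reduce coefficients mod 4: 1·t ≡ 0 (mod 4).
    So t ≡ 0 (mod 4).
    Then x = 0 + 9·0 = 0, valid modulo lcm(9, 4) = 36: x ≡ 0 (mod 36).
  Combine with x ≡ 4 (mod 13): since gcd(36, 13) = 1, we get a unique residue mod 468.
    Write x = 0 + 36·t and substitute into x ≡ 4 (mod 13): 36·t ≡ 4 − 0 = 4 (mod 13).
    Reduce coefficients mod 13: 10·t ≡ 4 (mod 13).
    The inverse of 10 mod 13 is 4 (since 10·4 = 40 = 3·13 + 1), so t ≡ 4·4 = 16 ≡ 3 (mod 13).
    Then x = 0 + 36·3 = 108, valid modulo lcm(36, 13) = 468: x ≡ 108 (mod 468).
Verify: 108 mod 9 = 0 ✓, 108 mod 4 = 0 ✓, 108 mod 13 = 4 ✓.

x ≡ 108 (mod 468).


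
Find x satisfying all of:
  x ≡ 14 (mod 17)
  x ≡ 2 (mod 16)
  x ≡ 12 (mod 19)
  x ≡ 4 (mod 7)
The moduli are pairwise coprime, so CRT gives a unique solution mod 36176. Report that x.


Product of moduli M = 17 · 16 · 19 · 7 = 36176.
Merge one congruence at a time:
  Start: x ≡ 14 (mod 17).
  Combine with x ≡ 2 (mod 16); new modulus lcm = 272.
    Write x = 14 + 17·t and substitute into x ≡ 2 (mod 16): 17·t ≡ 2 − 14 = -12 (mod 16).
    Reduce coefficients mod 16: 1·t ≡ 4 (mod 16).
    So t ≡ 4 (mod 16).
    Then x = 14 + 17·4 = 82, valid modulo lcm(17, 16) = 272: x ≡ 82 (mod 272).
  Combine with x ≡ 12 (mod 19); new modulus lcm = 5168.
    Write x = 82 + 272·t and substitute into x ≡ 12 (mod 19): 272·t ≡ 12 − 82 = -70 (mod 19).
    Reduce coefficients mod 19: 6·t ≡ 6 (mod 19).
    The inverse of 6 mod 19 is 16 (since 6·16 = 96 = 5·19 + 1), so t ≡ 16·6 = 96 ≡ 1 (mod 19).
    Then x = 82 + 272·1 = 354, valid modulo lcm(272, 19) = 5168: x ≡ 354 (mod 5168).
  Combine with x ≡ 4 (mod 7); new modulus lcm = 36176.
    Write x = 354 + 5168·t and substitute into x ≡ 4 (mod 7): 5168·t ≡ 4 − 354 = -350 (mod 7).
    Reduce coefficients mod 7: 2·t ≡ 0 (mod 7).
    The inverse of 2 mod 7 is 4 (since 2·4 = 8 = 1·7 + 1), so t ≡ 4·0 = 0 ≡ 0 (mod 7).
    Then x = 354 + 5168·0 = 354, valid modulo lcm(5168, 7) = 36176: x ≡ 354 (mod 36176).
Verify against each original: 354 mod 17 = 14, 354 mod 16 = 2, 354 mod 19 = 12, 354 mod 7 = 4.

x ≡ 354 (mod 36176).


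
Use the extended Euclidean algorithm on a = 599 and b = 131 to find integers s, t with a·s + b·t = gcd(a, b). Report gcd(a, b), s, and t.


Euclidean algorithm on (599, 131) — divide until remainder is 0:
  599 = 4 · 131 + 75
  131 = 1 · 75 + 56
  75 = 1 · 56 + 19
  56 = 2 · 19 + 18
  19 = 1 · 18 + 1
  18 = 18 · 1 + 0
gcd(599, 131) = 1.
Track Bezout coefficients alongside the remainders: start with r₀ = 599 = a·1 + b·0 (s = 1, t = 0) and r₁ = 131 = a·0 + b·1 (s = 0, t = 1); each new remainder r_{k+1} = r_{k-1} − q_k·r_k inherits s_{k+1} = s_{k-1} − q_k·s_k, t_{k+1} = t_{k-1} − q_k·t_k, so r_k = a·s_k + b·t_k at every step:
  q = 4: r = 75, s = 1 − 4·0 = 1, t = 0 − 4·1 = -4  (check: 599·1 + 131·(-4) = 75)
  q = 1: r = 56, s = 0 − 1·1 = -1, t = 1 − 1·(-4) = 5  (check: 599·(-1) + 131·5 = 56)
  q = 1: r = 19, s = 1 − 1·(-1) = 2, t = -4 − 1·5 = -9  (check: 599·2 + 131·(-9) = 19)
  q = 2: r = 18, s = -1 − 2·2 = -5, t = 5 − 2·(-9) = 23  (check: 599·(-5) + 131·23 = 18)
  q = 1: r = 1, s = 2 − 1·(-5) = 7, t = -9 − 1·23 = -32  (check: 599·7 + 131·(-32) = 1)
The row with r = 1 (the gcd) gives the Bezout coefficients s = 7, t = -32.
Result: 599 · (7) + 131 · (-32) = 1.

gcd(599, 131) = 1; s = 7, t = -32 (check: 599·7 + 131·(-32) = 1).


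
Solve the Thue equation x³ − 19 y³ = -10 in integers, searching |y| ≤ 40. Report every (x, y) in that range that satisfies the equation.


The equation is x³ - 19y³ = -10. For fixed y, x³ = 19·y³ − 10, so a solution requires the RHS to be a perfect cube.
Strategy: iterate y from -40 to 40, compute RHS = 19·y³ − 10, and check whether it is a (positive or negative) perfect cube.
Check small values of y:
  y = 0: RHS = -10 is not a perfect cube.
  y = 1: RHS = 9 is not a perfect cube.
  y = -1: RHS = -29 is not a perfect cube.
  y = 2: RHS = 142 is not a perfect cube.
  y = -2: RHS = -162 is not a perfect cube.
  y = 3: RHS = 503 is not a perfect cube.
  y = -3: RHS = -523 is not a perfect cube.
Continuing the search up to |y| = 40 finds no solutions either.
No (x, y) in the scanned range satisfies the equation.

No integer solutions with |y| ≤ 40.


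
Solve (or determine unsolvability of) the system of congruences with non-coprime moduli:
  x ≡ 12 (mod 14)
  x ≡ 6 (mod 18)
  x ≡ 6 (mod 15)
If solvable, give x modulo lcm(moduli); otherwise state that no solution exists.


Moduli 14, 18, 15 are not pairwise coprime, so CRT works modulo lcm(m_i) when all pairwise compatibility conditions hold.
Pairwise compatibility: gcd(m_i, m_j) must divide a_i - a_j for every pair.
Merge one congruence at a time:
  Start: x ≡ 12 (mod 14).
  Combine with x ≡ 6 (mod 18): gcd(14, 18) = 2; 6 - 12 = -6, which IS divisible by 2, so compatible.
    Write x = 12 + 14·t and substitute into x ≡ 6 (mod 18): 14·t ≡ 6 − 12 = -6 (mod 18).
    Divide the congruence (and modulus) by g = 2: 7·t ≡ -3 (mod 9).
    Reduce coefficients mod 9: 7·t ≡ 6 (mod 9).
    The inverse of 7 mod 9 is 4 (since 7·4 = 28 = 3·9 + 1), so t ≡ 4·6 = 24 ≡ 6 (mod 9).
    Then x = 12 + 14·6 = 96, valid modulo lcm(14, 18) = 126: x ≡ 96 (mod 126).
  Combine with x ≡ 6 (mod 15): gcd(126, 15) = 3; 6 - 96 = -90, which IS divisible by 3, so compatible.
    Write x = 96 + 126·t and substitute into x ≡ 6 (mod 15): 126·t ≡ 6 − 96 = -90 (mod 15).
    Divide the congruence (and modulus) by g = 3: 42·t ≡ -30 (mod 5).
    Reduce coefficients mod 5: 2·t ≡ 0 (mod 5).
    The inverse of 2 mod 5 is 3 (since 2·3 = 6 = 1·5 + 1), so t ≡ 3·0 = 0 ≡ 0 (mod 5).
    Then x = 96 + 126·0 = 96, valid modulo lcm(126, 15) = 630: x ≡ 96 (mod 630).
Verify: 96 mod 14 = 12, 96 mod 18 = 6, 96 mod 15 = 6.

x ≡ 96 (mod 630).
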